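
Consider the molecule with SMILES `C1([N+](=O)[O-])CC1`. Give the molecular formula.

C3H5NO2

Atom tally by fragment:
  cyclopropane ring core → C:3 H:6
  (− 1 ring H displaced by substituents)
  + NO2 → N:1 O:2
Element totals:
  C: 3
  H: 5
  N: 1
  O: 2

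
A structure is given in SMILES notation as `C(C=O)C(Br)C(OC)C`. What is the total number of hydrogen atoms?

11

Atom tally by fragment:
  OHCCH2 → C:2 H:3 O:1
  CH(Br) → C:1 H:1 Br:1
  CH(OCH3) → C:2 H:4 O:1
  CH3 → C:1 H:3
Element totals:
  C: 6
  H: 11
  Br: 1
  O: 2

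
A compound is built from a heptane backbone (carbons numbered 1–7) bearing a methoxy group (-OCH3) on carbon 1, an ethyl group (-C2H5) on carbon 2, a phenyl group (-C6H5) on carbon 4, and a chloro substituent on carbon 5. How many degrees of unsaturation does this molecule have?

4

Atom tally by fragment:
  CH3OCH2 → C:2 H:5 O:1
  CH(C2H5) → C:3 H:6
  CH2 → C:1 H:2
  CH(C6H5) → C:7 H:6
  CH(Cl) → C:1 H:1 Cl:1
  CH2 → C:1 H:2
  CH3 → C:1 H:3
Element totals:
  C: 16
  H: 25
  Cl: 1
  O: 1
Molecular formula: C16H25ClO.
DoU = (2C + 2 + N − H − X) / 2 = (2·16 + 2 + 0 − 25 − 1) / 2 = 4.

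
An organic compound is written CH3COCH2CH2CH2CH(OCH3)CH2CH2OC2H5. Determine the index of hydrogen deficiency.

1

Atom tally by fragment:
  CH3COCH2 → C:3 H:5 O:1
  CH2 → C:1 H:2
  CH2 → C:1 H:2
  CH(OCH3) → C:2 H:4 O:1
  CH2 → C:1 H:2
  CH2OC2H5 → C:3 H:7 O:1
Element totals:
  C: 11
  H: 22
  O: 3
Molecular formula: C11H22O3.
DoU = (2C + 2 + N − H − X) / 2 = (2·11 + 2 + 0 − 22 − 0) / 2 = 1.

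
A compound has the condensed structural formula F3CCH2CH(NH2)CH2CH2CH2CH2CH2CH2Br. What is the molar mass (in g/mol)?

276.14 g/mol

Atom tally by fragment:
  F3CCH2 → C:2 H:2 F:3
  CH(NH2) → C:1 H:3 N:1
  CH2 → C:1 H:2
  CH2 → C:1 H:2
  CH2 → C:1 H:2
  CH2 → C:1 H:2
  CH2 → C:1 H:2
  CH2Br → C:1 H:2 Br:1
Element totals:
  C: 9
  H: 17
  Br: 1
  F: 3
  N: 1
Molecular formula: C9H17BrF3N.
  M = 9(12.011) + 17(1.008) + 79.904 + 3(18.998) + 14.007
    = 108.099 + 17.136 + 79.904 + 56.994 + 14.007 = 276.140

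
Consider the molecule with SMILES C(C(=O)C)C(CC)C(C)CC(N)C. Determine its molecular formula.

C11H23NO

Atom tally by fragment:
  CH3COCH2 → C:3 H:5 O:1
  CH(C2H5) → C:3 H:6
  CH(CH3) → C:2 H:4
  CH2 → C:1 H:2
  CH(NH2) → C:1 H:3 N:1
  CH3 → C:1 H:3
Element totals:
  C: 11
  H: 23
  N: 1
  O: 1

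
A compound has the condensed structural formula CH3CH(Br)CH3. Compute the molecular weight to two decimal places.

122.99 g/mol

Element totals:
  C: 3
  H: 7
  Br: 1
Molecular formula: C3H7Br.
  M = 3(12.011) + 7(1.008) + 79.904
    = 36.033 + 7.056 + 79.904 = 122.993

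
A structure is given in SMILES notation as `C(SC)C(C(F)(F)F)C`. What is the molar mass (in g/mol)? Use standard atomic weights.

Atom tally by fragment:
  CH3SCH2 → C:2 H:5 S:1
  CH(CF3) → C:2 H:1 F:3
  CH3 → C:1 H:3
Element totals:
  C: 5
  H: 9
  F: 3
  S: 1
Molecular formula: C5H9F3S.
  M = 5(12.011) + 9(1.008) + 3(18.998) + 32.06
    = 60.055 + 9.072 + 56.994 + 32.060 = 158.181

158.18 g/mol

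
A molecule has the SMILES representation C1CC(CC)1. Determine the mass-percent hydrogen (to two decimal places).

14.37%

Atom tally by fragment:
  cyclopropane ring core → C:3 H:6
  (− 1 ring H displaced by substituents)
  + C2H5 → C:2 H:5
Element totals:
  C: 5
  H: 10
Molecular formula: C5H10.
Molar mass = 70.135 g/mol.
Mass from H: 10 × 1.008 = 10.080 g/mol.
%H = 10.080 / 70.135 × 100 = 14.37%.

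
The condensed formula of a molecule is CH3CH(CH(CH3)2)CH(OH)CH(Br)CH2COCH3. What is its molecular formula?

C10H19BrO2

Element totals:
  C: 10
  H: 19
  Br: 1
  O: 2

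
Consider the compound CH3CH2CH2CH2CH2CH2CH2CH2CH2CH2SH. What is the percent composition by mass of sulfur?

18.39%

Atom tally by fragment:
  CH3 → C:1 H:3
  CH2 → C:1 H:2
  CH2 → C:1 H:2
  CH2 → C:1 H:2
  CH2 → C:1 H:2
  CH2 → C:1 H:2
  CH2 → C:1 H:2
  CH2 → C:1 H:2
  CH2 → C:1 H:2
  CH2SH → C:1 H:3 S:1
Element totals:
  C: 10
  H: 22
  S: 1
Molecular formula: C10H22S.
Molar mass = 174.346 g/mol.
Mass from S: 1 × 32.06 = 32.060 g/mol.
%S = 32.060 / 174.346 × 100 = 18.39%.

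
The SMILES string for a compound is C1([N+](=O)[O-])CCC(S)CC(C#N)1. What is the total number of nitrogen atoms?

2

Atom tally by fragment:
  cyclohexane ring core → C:6 H:12
  (− 3 ring H displaced by substituents)
  + NO2 → N:1 O:2
  + SH → S:1 H:1
  + CN → C:1 N:1
Element totals:
  C: 7
  H: 10
  N: 2
  O: 2
  S: 1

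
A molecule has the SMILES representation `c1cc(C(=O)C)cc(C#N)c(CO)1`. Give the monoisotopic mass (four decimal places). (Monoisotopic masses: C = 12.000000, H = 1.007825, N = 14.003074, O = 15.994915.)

175.0633

Atom tally by fragment:
  benzene ring core → C:6 H:6
  (− 3 ring H displaced by substituents)
  + COCH3 → C:2 H:3 O:1
  + CN → C:1 N:1
  + CH2OH → C:1 H:3 O:1
Element totals:
  C: 10
  H: 9
  N: 1
  O: 2
Molecular formula: C10H9NO2.
  M = 10(12.0) + 9(1.007825) + 14.003074 + 2(15.994915)
    = 120.000000 + 9.070425 + 14.003074 + 31.989830 = 175.063329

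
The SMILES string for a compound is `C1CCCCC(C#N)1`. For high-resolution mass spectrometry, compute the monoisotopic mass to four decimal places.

Atom tally by fragment:
  cyclohexane ring core → C:6 H:12
  (− 1 ring H displaced by substituents)
  + CN → C:1 N:1
Element totals:
  C: 7
  H: 11
  N: 1
Molecular formula: C7H11N.
  M = 7(12.0) + 11(1.007825) + 14.003074
    = 84.000000 + 11.086075 + 14.003074 = 109.089149

109.0891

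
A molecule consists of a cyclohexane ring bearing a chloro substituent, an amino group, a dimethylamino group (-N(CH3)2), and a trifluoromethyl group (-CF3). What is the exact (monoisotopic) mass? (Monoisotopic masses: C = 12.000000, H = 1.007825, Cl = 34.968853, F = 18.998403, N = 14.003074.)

Atom tally by fragment:
  cyclohexane ring core → C:6 H:12
  (− 4 ring H displaced by substituents)
  + Cl → Cl:1
  + NH2 → N:1 H:2
  + N(CH3)2 → N:1 C:2 H:6
  + CF3 → C:1 F:3
Element totals:
  C: 9
  H: 16
  Cl: 1
  F: 3
  N: 2
Molecular formula: C9H16ClF3N2.
  M = 9(12.0) + 16(1.007825) + 34.968853 + 3(18.998403) + 2(14.003074)
    = 108.000000 + 16.125200 + 34.968853 + 56.995209 + 28.006148 = 244.095410

244.0954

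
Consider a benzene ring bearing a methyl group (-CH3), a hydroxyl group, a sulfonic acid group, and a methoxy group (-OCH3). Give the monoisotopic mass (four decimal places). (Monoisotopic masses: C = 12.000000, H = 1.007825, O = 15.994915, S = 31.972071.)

218.0249

Atom tally by fragment:
  benzene ring core → C:6 H:6
  (− 4 ring H displaced by substituents)
  + CH3 → C:1 H:3
  + OH → O:1 H:1
  + SO3H → S:1 O:3 H:1
  + OCH3 → C:1 H:3 O:1
Element totals:
  C: 8
  H: 10
  O: 5
  S: 1
Molecular formula: C8H10O5S.
  M = 8(12.0) + 10(1.007825) + 5(15.994915) + 31.972071
    = 96.000000 + 10.078250 + 79.974575 + 31.972071 = 218.024896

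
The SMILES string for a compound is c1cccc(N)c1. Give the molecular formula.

Atom tally by fragment:
  benzene ring core → C:6 H:6
  (− 1 ring H displaced by substituents)
  + NH2 → N:1 H:2
Element totals:
  C: 6
  H: 7
  N: 1

C6H7N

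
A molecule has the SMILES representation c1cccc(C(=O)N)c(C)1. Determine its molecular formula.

Atom tally by fragment:
  benzene ring core → C:6 H:6
  (− 2 ring H displaced by substituents)
  + CONH2 → C:1 H:2 O:1 N:1
  + CH3 → C:1 H:3
Element totals:
  C: 8
  H: 9
  N: 1
  O: 1

C8H9NO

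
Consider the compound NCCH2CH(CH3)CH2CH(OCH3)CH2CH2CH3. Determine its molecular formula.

Element totals:
  C: 10
  H: 19
  N: 1
  O: 1

C10H19NO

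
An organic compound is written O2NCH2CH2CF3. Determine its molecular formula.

C3H4F3NO2

Atom tally by fragment:
  O2NCH2 → C:1 H:2 N:1 O:2
  CH2CF3 → C:2 H:2 F:3
Element totals:
  C: 3
  H: 4
  F: 3
  N: 1
  O: 2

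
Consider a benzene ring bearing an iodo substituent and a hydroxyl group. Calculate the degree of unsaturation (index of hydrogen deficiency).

Atom tally by fragment:
  benzene ring core → C:6 H:6
  (− 2 ring H displaced by substituents)
  + I → I:1
  + OH → O:1 H:1
Element totals:
  C: 6
  H: 5
  I: 1
  O: 1
Molecular formula: C6H5IO.
DoU = (2C + 2 + N − H − X) / 2 = (2·6 + 2 + 0 − 5 − 1) / 2 = 4.

4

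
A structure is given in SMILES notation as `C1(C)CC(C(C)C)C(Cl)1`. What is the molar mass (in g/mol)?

146.66 g/mol

Atom tally by fragment:
  cyclobutane ring core → C:4 H:8
  (− 3 ring H displaced by substituents)
  + CH3 → C:1 H:3
  + CH(CH3)2 → C:3 H:7
  + Cl → Cl:1
Element totals:
  C: 8
  H: 15
  Cl: 1
Molecular formula: C8H15Cl.
  M = 8(12.011) + 15(1.008) + 35.45
    = 96.088 + 15.120 + 35.450 = 146.658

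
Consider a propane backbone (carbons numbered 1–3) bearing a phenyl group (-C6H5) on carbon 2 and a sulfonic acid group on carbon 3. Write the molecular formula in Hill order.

Atom tally by fragment:
  CH3 → C:1 H:3
  CH(C6H5) → C:7 H:6
  CH2SO3H → C:1 H:3 S:1 O:3
Element totals:
  C: 9
  H: 12
  O: 3
  S: 1

C9H12O3S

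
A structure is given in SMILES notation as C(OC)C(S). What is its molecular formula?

Atom tally by fragment:
  CH3OCH2 → C:2 H:5 O:1
  CH2SH → C:1 H:3 S:1
Element totals:
  C: 3
  H: 8
  O: 1
  S: 1

C3H8OS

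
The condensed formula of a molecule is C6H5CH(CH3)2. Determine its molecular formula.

C9H12

Atom tally by fragment:
  benzene ring core → C:6 H:6
  (− 1 ring H displaced by substituents)
  + CH(CH3)2 → C:3 H:7
Element totals:
  C: 9
  H: 12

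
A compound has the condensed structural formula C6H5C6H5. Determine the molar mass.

Atom tally by fragment:
  benzene ring core → C:6 H:6
  (− 1 ring H displaced by substituents)
  + C6H5 → C:6 H:5
Element totals:
  C: 12
  H: 10
Molecular formula: C12H10.
  M = 12(12.011) + 10(1.008)
    = 144.132 + 10.080 = 154.212

154.21 g/mol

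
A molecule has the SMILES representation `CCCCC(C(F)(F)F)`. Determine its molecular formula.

Atom tally by fragment:
  CH3 → C:1 H:3
  CH2 → C:1 H:2
  CH2 → C:1 H:2
  CH2 → C:1 H:2
  CH2CF3 → C:2 H:2 F:3
Element totals:
  C: 6
  H: 11
  F: 3

C6H11F3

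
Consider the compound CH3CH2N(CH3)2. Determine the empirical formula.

C4H11N

Atom tally by fragment:
  CH3 → C:1 H:3
  CH2N(CH3)2 → C:3 H:8 N:1
Element totals:
  C: 4
  H: 11
  N: 1
Molecular formula: C4H11N.
gcd of subscripts (4, 11, 1) = 1, so the empirical formula equals the molecular formula.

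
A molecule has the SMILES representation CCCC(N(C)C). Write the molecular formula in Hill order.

Atom tally by fragment:
  CH3 → C:1 H:3
  CH2 → C:1 H:2
  CH2 → C:1 H:2
  CH2N(CH3)2 → C:3 H:8 N:1
Element totals:
  C: 6
  H: 15
  N: 1

C6H15N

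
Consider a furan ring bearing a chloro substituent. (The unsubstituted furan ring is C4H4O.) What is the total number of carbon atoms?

4

Atom tally by fragment:
  furan ring core → C:4 H:4 O:1
  (− 1 ring H displaced by substituents)
  + Cl → Cl:1
Element totals:
  C: 4
  H: 3
  Cl: 1
  O: 1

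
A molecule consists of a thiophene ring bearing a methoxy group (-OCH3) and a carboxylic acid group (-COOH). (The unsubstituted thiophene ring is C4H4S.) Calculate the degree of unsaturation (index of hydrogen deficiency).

4

Atom tally by fragment:
  thiophene ring core → C:4 H:4 S:1
  (− 2 ring H displaced by substituents)
  + OCH3 → C:1 H:3 O:1
  + COOH → C:1 H:1 O:2
Element totals:
  C: 6
  H: 6
  O: 3
  S: 1
Molecular formula: C6H6O3S.
DoU = (2C + 2 + N − H − X) / 2 = (2·6 + 2 + 0 − 6 − 0) / 2 = 4.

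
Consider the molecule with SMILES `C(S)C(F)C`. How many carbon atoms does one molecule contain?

Atom tally by fragment:
  HSCH2 → C:1 H:3 S:1
  CH(F) → C:1 H:1 F:1
  CH3 → C:1 H:3
Element totals:
  C: 3
  H: 7
  F: 1
  S: 1

3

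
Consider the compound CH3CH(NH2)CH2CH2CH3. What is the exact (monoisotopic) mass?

87.1048

Atom tally by fragment:
  CH3 → C:1 H:3
  CH(NH2) → C:1 H:3 N:1
  CH2 → C:1 H:2
  CH2 → C:1 H:2
  CH3 → C:1 H:3
Element totals:
  C: 5
  H: 13
  N: 1
Molecular formula: C5H13N.
  M = 5(12.0) + 13(1.007825) + 14.003074
    = 60.000000 + 13.101725 + 14.003074 = 87.104799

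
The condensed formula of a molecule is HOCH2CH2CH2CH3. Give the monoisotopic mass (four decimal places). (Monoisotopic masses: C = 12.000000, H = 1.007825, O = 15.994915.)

74.0732

Atom tally by fragment:
  HOCH2CH2 → C:2 H:5 O:1
  CH2 → C:1 H:2
  CH3 → C:1 H:3
Element totals:
  C: 4
  H: 10
  O: 1
Molecular formula: C4H10O.
  M = 4(12.0) + 10(1.007825) + 15.994915
    = 48.000000 + 10.078250 + 15.994915 = 74.073165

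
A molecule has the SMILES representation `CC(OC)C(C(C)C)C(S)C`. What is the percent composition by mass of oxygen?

Atom tally by fragment:
  CH3 → C:1 H:3
  CH(OCH3) → C:2 H:4 O:1
  CH(CH(CH3)2) → C:4 H:8
  CH(SH) → C:1 H:2 S:1
  CH3 → C:1 H:3
Element totals:
  C: 9
  H: 20
  O: 1
  S: 1
Molecular formula: C9H20OS.
Molar mass = 176.318 g/mol.
Mass from O: 1 × 15.999 = 15.999 g/mol.
%O = 15.999 / 176.318 × 100 = 9.07%.

9.07%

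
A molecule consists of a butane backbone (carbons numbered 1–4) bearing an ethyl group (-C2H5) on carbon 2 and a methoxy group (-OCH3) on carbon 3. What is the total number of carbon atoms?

Atom tally by fragment:
  CH3 → C:1 H:3
  CH(C2H5) → C:3 H:6
  CH(OCH3) → C:2 H:4 O:1
  CH3 → C:1 H:3
Element totals:
  C: 7
  H: 16
  O: 1

7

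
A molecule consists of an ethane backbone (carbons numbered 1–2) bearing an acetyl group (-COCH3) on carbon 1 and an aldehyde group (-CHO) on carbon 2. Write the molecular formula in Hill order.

Atom tally by fragment:
  CH3COCH2 → C:3 H:5 O:1
  CH2CHO → C:2 H:3 O:1
Element totals:
  C: 5
  H: 8
  O: 2

C5H8O2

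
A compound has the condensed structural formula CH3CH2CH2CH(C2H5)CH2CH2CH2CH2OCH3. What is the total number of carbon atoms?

Element totals:
  C: 11
  H: 24
  O: 1

11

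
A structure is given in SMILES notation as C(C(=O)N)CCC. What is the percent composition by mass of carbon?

59.37%

Atom tally by fragment:
  H2NOCCH2 → C:2 H:4 O:1 N:1
  CH2 → C:1 H:2
  CH2 → C:1 H:2
  CH3 → C:1 H:3
Element totals:
  C: 5
  H: 11
  N: 1
  O: 1
Molecular formula: C5H11NO.
Molar mass = 101.149 g/mol.
Mass from C: 5 × 12.011 = 60.055 g/mol.
%C = 60.055 / 101.149 × 100 = 59.37%.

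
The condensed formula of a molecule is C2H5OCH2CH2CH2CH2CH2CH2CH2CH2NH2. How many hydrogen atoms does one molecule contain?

23

Atom tally by fragment:
  C2H5OCH2 → C:3 H:7 O:1
  CH2 → C:1 H:2
  CH2 → C:1 H:2
  CH2 → C:1 H:2
  CH2 → C:1 H:2
  CH2 → C:1 H:2
  CH2 → C:1 H:2
  CH2NH2 → C:1 H:4 N:1
Element totals:
  C: 10
  H: 23
  N: 1
  O: 1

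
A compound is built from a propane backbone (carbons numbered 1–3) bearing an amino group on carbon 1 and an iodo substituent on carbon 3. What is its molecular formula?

Atom tally by fragment:
  H2NCH2 → C:1 H:4 N:1
  CH2 → C:1 H:2
  CH2I → C:1 H:2 I:1
Element totals:
  C: 3
  H: 8
  I: 1
  N: 1

C3H8IN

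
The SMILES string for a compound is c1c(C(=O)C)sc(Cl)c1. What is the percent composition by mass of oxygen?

9.96%

Atom tally by fragment:
  thiophene ring core → C:4 H:4 S:1
  (− 2 ring H displaced by substituents)
  + COCH3 → C:2 H:3 O:1
  + Cl → Cl:1
Element totals:
  C: 6
  H: 5
  Cl: 1
  O: 1
  S: 1
Molecular formula: C6H5ClOS.
Molar mass = 160.615 g/mol.
Mass from O: 1 × 15.999 = 15.999 g/mol.
%O = 15.999 / 160.615 × 100 = 9.96%.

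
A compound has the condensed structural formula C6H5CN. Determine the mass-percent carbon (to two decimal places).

81.53%

Element totals:
  C: 7
  H: 5
  N: 1
Molecular formula: C7H5N.
Molar mass = 103.124 g/mol.
Mass from C: 7 × 12.011 = 84.077 g/mol.
%C = 84.077 / 103.124 × 100 = 81.53%.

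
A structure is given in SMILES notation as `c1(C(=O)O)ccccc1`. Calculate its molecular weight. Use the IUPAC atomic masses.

122.12 g/mol

Atom tally by fragment:
  benzene ring core → C:6 H:6
  (− 1 ring H displaced by substituents)
  + COOH → C:1 H:1 O:2
Element totals:
  C: 7
  H: 6
  O: 2
Molecular formula: C7H6O2.
  M = 7(12.011) + 6(1.008) + 2(15.999)
    = 84.077 + 6.048 + 31.998 = 122.123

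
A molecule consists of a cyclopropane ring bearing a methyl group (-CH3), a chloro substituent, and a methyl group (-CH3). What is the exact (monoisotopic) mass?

Atom tally by fragment:
  cyclopropane ring core → C:3 H:6
  (− 3 ring H displaced by substituents)
  + CH3 → C:1 H:3
  + Cl → Cl:1
  + CH3 → C:1 H:3
Element totals:
  C: 5
  H: 9
  Cl: 1
Molecular formula: C5H9Cl.
  M = 5(12.0) + 9(1.007825) + 34.968853
    = 60.000000 + 9.070425 + 34.968853 = 104.039278

104.0393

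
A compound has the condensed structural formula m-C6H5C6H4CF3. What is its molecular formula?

C13H9F3

Atom tally by fragment:
  benzene ring core → C:6 H:6
  (− 2 ring H displaced by substituents)
  + C6H5 → C:6 H:5
  + CF3 → C:1 F:3
Element totals:
  C: 13
  H: 9
  F: 3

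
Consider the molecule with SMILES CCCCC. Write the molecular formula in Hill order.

C5H12

Atom tally by fragment:
  CH3 → C:1 H:3
  CH2 → C:1 H:2
  CH2 → C:1 H:2
  CH2 → C:1 H:2
  CH3 → C:1 H:3
Element totals:
  C: 5
  H: 12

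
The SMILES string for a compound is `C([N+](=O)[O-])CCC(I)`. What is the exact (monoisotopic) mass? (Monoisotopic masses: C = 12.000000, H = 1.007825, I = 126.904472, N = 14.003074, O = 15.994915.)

228.9600

Atom tally by fragment:
  O2NCH2 → C:1 H:2 N:1 O:2
  CH2 → C:1 H:2
  CH2 → C:1 H:2
  CH2I → C:1 H:2 I:1
Element totals:
  C: 4
  H: 8
  I: 1
  N: 1
  O: 2
Molecular formula: C4H8INO2.
  M = 4(12.0) + 8(1.007825) + 126.904472 + 14.003074 + 2(15.994915)
    = 48.000000 + 8.062600 + 126.904472 + 14.003074 + 31.989830 = 228.959976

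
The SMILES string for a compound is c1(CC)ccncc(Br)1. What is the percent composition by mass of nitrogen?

Atom tally by fragment:
  pyridine ring core → C:5 H:5 N:1
  (− 2 ring H displaced by substituents)
  + C2H5 → C:2 H:5
  + Br → Br:1
Element totals:
  C: 7
  H: 8
  Br: 1
  N: 1
Molecular formula: C7H8BrN.
Molar mass = 186.052 g/mol.
Mass from N: 1 × 14.007 = 14.007 g/mol.
%N = 14.007 / 186.052 × 100 = 7.53%.

7.53%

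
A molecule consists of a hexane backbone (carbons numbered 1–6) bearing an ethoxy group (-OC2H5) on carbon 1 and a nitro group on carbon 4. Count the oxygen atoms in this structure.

3

Atom tally by fragment:
  C2H5OCH2 → C:3 H:7 O:1
  CH2 → C:1 H:2
  CH2 → C:1 H:2
  CH(NO2) → C:1 H:1 N:1 O:2
  CH2 → C:1 H:2
  CH3 → C:1 H:3
Element totals:
  C: 8
  H: 17
  N: 1
  O: 3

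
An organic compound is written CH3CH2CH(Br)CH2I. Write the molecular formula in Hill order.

Element totals:
  C: 4
  H: 8
  Br: 1
  I: 1

C4H8BrI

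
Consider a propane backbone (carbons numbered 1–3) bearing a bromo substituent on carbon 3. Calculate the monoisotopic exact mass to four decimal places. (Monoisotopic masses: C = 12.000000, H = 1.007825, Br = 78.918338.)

121.9731

Atom tally by fragment:
  CH3 → C:1 H:3
  CH2 → C:1 H:2
  CH2Br → C:1 H:2 Br:1
Element totals:
  C: 3
  H: 7
  Br: 1
Molecular formula: C3H7Br.
  M = 3(12.0) + 7(1.007825) + 78.918338
    = 36.000000 + 7.054775 + 78.918338 = 121.973113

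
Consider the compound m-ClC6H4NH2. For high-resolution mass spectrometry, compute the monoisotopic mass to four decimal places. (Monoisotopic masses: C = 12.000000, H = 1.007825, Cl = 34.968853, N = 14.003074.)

127.0189

Atom tally by fragment:
  benzene ring core → C:6 H:6
  (− 2 ring H displaced by substituents)
  + Cl → Cl:1
  + NH2 → N:1 H:2
Element totals:
  C: 6
  H: 6
  Cl: 1
  N: 1
Molecular formula: C6H6ClN.
  M = 6(12.0) + 6(1.007825) + 34.968853 + 14.003074
    = 72.000000 + 6.046950 + 34.968853 + 14.003074 = 127.018877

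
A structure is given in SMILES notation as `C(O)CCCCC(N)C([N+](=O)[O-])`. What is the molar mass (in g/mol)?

Atom tally by fragment:
  HOCH2 → C:1 H:3 O:1
  CH2 → C:1 H:2
  CH2 → C:1 H:2
  CH2 → C:1 H:2
  CH2 → C:1 H:2
  CH(NH2) → C:1 H:3 N:1
  CH2NO2 → C:1 H:2 N:1 O:2
Element totals:
  C: 7
  H: 16
  N: 2
  O: 3
Molecular formula: C7H16N2O3.
  M = 7(12.011) + 16(1.008) + 2(14.007) + 3(15.999)
    = 84.077 + 16.128 + 28.014 + 47.997 = 176.216

176.22 g/mol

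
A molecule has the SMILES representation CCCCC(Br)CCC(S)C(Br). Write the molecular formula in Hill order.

Atom tally by fragment:
  CH3 → C:1 H:3
  CH2 → C:1 H:2
  CH2 → C:1 H:2
  CH2 → C:1 H:2
  CH(Br) → C:1 H:1 Br:1
  CH2 → C:1 H:2
  CH2 → C:1 H:2
  CH(SH) → C:1 H:2 S:1
  CH2Br → C:1 H:2 Br:1
Element totals:
  C: 9
  H: 18
  Br: 2
  S: 1

C9H18Br2S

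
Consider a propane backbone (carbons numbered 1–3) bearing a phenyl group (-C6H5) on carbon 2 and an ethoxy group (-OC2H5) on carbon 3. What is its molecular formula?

C11H16O

Atom tally by fragment:
  CH3 → C:1 H:3
  CH(C6H5) → C:7 H:6
  CH2OC2H5 → C:3 H:7 O:1
Element totals:
  C: 11
  H: 16
  O: 1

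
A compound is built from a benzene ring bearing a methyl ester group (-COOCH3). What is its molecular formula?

C8H8O2

Atom tally by fragment:
  benzene ring core → C:6 H:6
  (− 1 ring H displaced by substituents)
  + COOCH3 → C:2 H:3 O:2
Element totals:
  C: 8
  H: 8
  O: 2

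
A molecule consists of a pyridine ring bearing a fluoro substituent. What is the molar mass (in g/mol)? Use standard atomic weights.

Atom tally by fragment:
  pyridine ring core → C:5 H:5 N:1
  (− 1 ring H displaced by substituents)
  + F → F:1
Element totals:
  C: 5
  H: 4
  F: 1
  N: 1
Molecular formula: C5H4FN.
  M = 5(12.011) + 4(1.008) + 18.998 + 14.007
    = 60.055 + 4.032 + 18.998 + 14.007 = 97.092

97.09 g/mol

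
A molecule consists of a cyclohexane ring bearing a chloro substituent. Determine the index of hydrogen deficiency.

1

Atom tally by fragment:
  cyclohexane ring core → C:6 H:12
  (− 1 ring H displaced by substituents)
  + Cl → Cl:1
Element totals:
  C: 6
  H: 11
  Cl: 1
Molecular formula: C6H11Cl.
DoU = (2C + 2 + N − H − X) / 2 = (2·6 + 2 + 0 − 11 − 1) / 2 = 1.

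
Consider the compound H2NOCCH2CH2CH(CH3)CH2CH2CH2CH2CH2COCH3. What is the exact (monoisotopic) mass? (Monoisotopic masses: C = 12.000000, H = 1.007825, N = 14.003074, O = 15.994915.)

Atom tally by fragment:
  H2NOCCH2 → C:2 H:4 O:1 N:1
  CH2 → C:1 H:2
  CH(CH3) → C:2 H:4
  CH2 → C:1 H:2
  CH2 → C:1 H:2
  CH2 → C:1 H:2
  CH2 → C:1 H:2
  CH2COCH3 → C:3 H:5 O:1
Element totals:
  C: 12
  H: 23
  N: 1
  O: 2
Molecular formula: C12H23NO2.
  M = 12(12.0) + 23(1.007825) + 14.003074 + 2(15.994915)
    = 144.000000 + 23.179975 + 14.003074 + 31.989830 = 213.172879

213.1729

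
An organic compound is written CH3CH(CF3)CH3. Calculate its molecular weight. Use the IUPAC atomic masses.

112.09 g/mol

Element totals:
  C: 4
  H: 7
  F: 3
Molecular formula: C4H7F3.
  M = 4(12.011) + 7(1.008) + 3(18.998)
    = 48.044 + 7.056 + 56.994 = 112.094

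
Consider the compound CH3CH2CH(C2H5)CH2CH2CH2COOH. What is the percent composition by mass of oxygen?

20.22%

Atom tally by fragment:
  CH3 → C:1 H:3
  CH2 → C:1 H:2
  CH(C2H5) → C:3 H:6
  CH2 → C:1 H:2
  CH2 → C:1 H:2
  CH2COOH → C:2 H:3 O:2
Element totals:
  C: 9
  H: 18
  O: 2
Molecular formula: C9H18O2.
Molar mass = 158.241 g/mol.
Mass from O: 2 × 15.999 = 31.998 g/mol.
%O = 31.998 / 158.241 × 100 = 20.22%.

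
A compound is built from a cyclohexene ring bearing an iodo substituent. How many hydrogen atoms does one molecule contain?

Atom tally by fragment:
  cyclohexene ring core → C:6 H:10
  (− 1 ring H displaced by substituents)
  + I → I:1
Element totals:
  C: 6
  H: 9
  I: 1

9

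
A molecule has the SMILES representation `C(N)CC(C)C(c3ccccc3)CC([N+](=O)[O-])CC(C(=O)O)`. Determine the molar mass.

Atom tally by fragment:
  H2NCH2 → C:1 H:4 N:1
  CH2 → C:1 H:2
  CH(CH3) → C:2 H:4
  CH(C6H5) → C:7 H:6
  CH2 → C:1 H:2
  CH(NO2) → C:1 H:1 N:1 O:2
  CH2 → C:1 H:2
  CH2COOH → C:2 H:3 O:2
Element totals:
  C: 16
  H: 24
  N: 2
  O: 4
Molecular formula: C16H24N2O4.
  M = 16(12.011) + 24(1.008) + 2(14.007) + 4(15.999)
    = 192.176 + 24.192 + 28.014 + 63.996 = 308.378

308.38 g/mol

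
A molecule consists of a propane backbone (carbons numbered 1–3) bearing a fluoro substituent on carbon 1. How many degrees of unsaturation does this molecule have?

0

Atom tally by fragment:
  FCH2 → C:1 H:2 F:1
  CH2 → C:1 H:2
  CH3 → C:1 H:3
Element totals:
  C: 3
  H: 7
  F: 1
Molecular formula: C3H7F.
DoU = (2C + 2 + N − H − X) / 2 = (2·3 + 2 + 0 − 7 − 1) / 2 = 0.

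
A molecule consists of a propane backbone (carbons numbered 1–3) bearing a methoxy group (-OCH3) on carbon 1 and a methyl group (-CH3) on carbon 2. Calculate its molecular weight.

88.15 g/mol

Atom tally by fragment:
  CH3OCH2 → C:2 H:5 O:1
  CH(CH3) → C:2 H:4
  CH3 → C:1 H:3
Element totals:
  C: 5
  H: 12
  O: 1
Molecular formula: C5H12O.
  M = 5(12.011) + 12(1.008) + 15.999
    = 60.055 + 12.096 + 15.999 = 88.150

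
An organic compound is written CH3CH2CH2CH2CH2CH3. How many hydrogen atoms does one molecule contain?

Atom tally by fragment:
  CH3 → C:1 H:3
  CH2 → C:1 H:2
  CH2 → C:1 H:2
  CH2 → C:1 H:2
  CH2 → C:1 H:2
  CH3 → C:1 H:3
Element totals:
  C: 6
  H: 14

14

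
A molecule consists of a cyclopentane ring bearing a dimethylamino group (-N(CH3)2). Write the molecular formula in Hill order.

C7H15N

Atom tally by fragment:
  cyclopentane ring core → C:5 H:10
  (− 1 ring H displaced by substituents)
  + N(CH3)2 → N:1 C:2 H:6
Element totals:
  C: 7
  H: 15
  N: 1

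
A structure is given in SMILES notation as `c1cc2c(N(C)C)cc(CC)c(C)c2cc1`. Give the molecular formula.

C15H19N

Atom tally by fragment:
  naphthalene ring system core → C:10 H:8
  (− 3 ring H displaced by substituents)
  + N(CH3)2 → N:1 C:2 H:6
  + C2H5 → C:2 H:5
  + CH3 → C:1 H:3
Element totals:
  C: 15
  H: 19
  N: 1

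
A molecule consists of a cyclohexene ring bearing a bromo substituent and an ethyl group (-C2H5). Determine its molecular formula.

C8H13Br

Atom tally by fragment:
  cyclohexene ring core → C:6 H:10
  (− 2 ring H displaced by substituents)
  + Br → Br:1
  + C2H5 → C:2 H:5
Element totals:
  C: 8
  H: 13
  Br: 1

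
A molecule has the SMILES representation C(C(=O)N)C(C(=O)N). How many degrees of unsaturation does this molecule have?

2

Atom tally by fragment:
  H2NOCCH2 → C:2 H:4 O:1 N:1
  CH2CONH2 → C:2 H:4 O:1 N:1
Element totals:
  C: 4
  H: 8
  N: 2
  O: 2
Molecular formula: C4H8N2O2.
DoU = (2C + 2 + N − H − X) / 2 = (2·4 + 2 + 2 − 8 − 0) / 2 = 2.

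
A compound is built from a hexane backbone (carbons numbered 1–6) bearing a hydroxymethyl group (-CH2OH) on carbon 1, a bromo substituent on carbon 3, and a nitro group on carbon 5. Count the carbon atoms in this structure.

7

Atom tally by fragment:
  HOCH2CH2 → C:2 H:5 O:1
  CH2 → C:1 H:2
  CH(Br) → C:1 H:1 Br:1
  CH2 → C:1 H:2
  CH(NO2) → C:1 H:1 N:1 O:2
  CH3 → C:1 H:3
Element totals:
  C: 7
  H: 14
  Br: 1
  N: 1
  O: 3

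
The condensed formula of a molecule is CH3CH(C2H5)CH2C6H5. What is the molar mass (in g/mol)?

148.25 g/mol

Atom tally by fragment:
  CH3 → C:1 H:3
  CH(C2H5) → C:3 H:6
  CH2C6H5 → C:7 H:7
Element totals:
  C: 11
  H: 16
Molecular formula: C11H16.
  M = 11(12.011) + 16(1.008)
    = 132.121 + 16.128 = 148.249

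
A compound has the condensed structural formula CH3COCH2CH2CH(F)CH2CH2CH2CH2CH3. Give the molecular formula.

Atom tally by fragment:
  CH3COCH2 → C:3 H:5 O:1
  CH2 → C:1 H:2
  CH(F) → C:1 H:1 F:1
  CH2 → C:1 H:2
  CH2 → C:1 H:2
  CH2 → C:1 H:2
  CH2 → C:1 H:2
  CH3 → C:1 H:3
Element totals:
  C: 10
  H: 19
  F: 1
  O: 1

C10H19FO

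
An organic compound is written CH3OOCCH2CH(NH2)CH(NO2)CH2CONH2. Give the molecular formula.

Atom tally by fragment:
  CH3OOCCH2 → C:3 H:5 O:2
  CH(NH2) → C:1 H:3 N:1
  CH(NO2) → C:1 H:1 N:1 O:2
  CH2CONH2 → C:2 H:4 O:1 N:1
Element totals:
  C: 7
  H: 13
  N: 3
  O: 5

C7H13N3O5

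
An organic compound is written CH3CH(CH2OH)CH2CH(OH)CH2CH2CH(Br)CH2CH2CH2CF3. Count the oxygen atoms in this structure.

Atom tally by fragment:
  CH3 → C:1 H:3
  CH(CH2OH) → C:2 H:4 O:1
  CH2 → C:1 H:2
  CH(OH) → C:1 H:2 O:1
  CH2 → C:1 H:2
  CH2 → C:1 H:2
  CH(Br) → C:1 H:1 Br:1
  CH2 → C:1 H:2
  CH2 → C:1 H:2
  CH2CF3 → C:2 H:2 F:3
Element totals:
  C: 12
  H: 22
  Br: 1
  F: 3
  O: 2

2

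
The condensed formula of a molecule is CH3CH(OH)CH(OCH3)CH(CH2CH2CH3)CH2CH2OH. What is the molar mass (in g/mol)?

190.28 g/mol

Atom tally by fragment:
  CH3 → C:1 H:3
  CH(OH) → C:1 H:2 O:1
  CH(OCH3) → C:2 H:4 O:1
  CH(CH2CH2CH3) → C:4 H:8
  CH2CH2OH → C:2 H:5 O:1
Element totals:
  C: 10
  H: 22
  O: 3
Molecular formula: C10H22O3.
  M = 10(12.011) + 22(1.008) + 3(15.999)
    = 120.110 + 22.176 + 47.997 = 190.283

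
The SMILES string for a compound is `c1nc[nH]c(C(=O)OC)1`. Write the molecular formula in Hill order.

C5H6N2O2

Atom tally by fragment:
  imidazole ring core → C:3 H:4 N:2
  (− 1 ring H displaced by substituents)
  + COOCH3 → C:2 H:3 O:2
Element totals:
  C: 5
  H: 6
  N: 2
  O: 2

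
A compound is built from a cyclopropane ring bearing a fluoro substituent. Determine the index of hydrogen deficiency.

Atom tally by fragment:
  cyclopropane ring core → C:3 H:6
  (− 1 ring H displaced by substituents)
  + F → F:1
Element totals:
  C: 3
  H: 5
  F: 1
Molecular formula: C3H5F.
DoU = (2C + 2 + N − H − X) / 2 = (2·3 + 2 + 0 − 5 − 1) / 2 = 1.

1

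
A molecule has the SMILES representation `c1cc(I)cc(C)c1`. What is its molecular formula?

C7H7I

Atom tally by fragment:
  benzene ring core → C:6 H:6
  (− 2 ring H displaced by substituents)
  + I → I:1
  + CH3 → C:1 H:3
Element totals:
  C: 7
  H: 7
  I: 1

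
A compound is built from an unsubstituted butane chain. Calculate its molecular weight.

58.12 g/mol

Atom tally by fragment:
  CH3 → C:1 H:3
  CH2 → C:1 H:2
  CH2 → C:1 H:2
  CH3 → C:1 H:3
Element totals:
  C: 4
  H: 10
Molecular formula: C4H10.
  M = 4(12.011) + 10(1.008)
    = 48.044 + 10.080 = 58.124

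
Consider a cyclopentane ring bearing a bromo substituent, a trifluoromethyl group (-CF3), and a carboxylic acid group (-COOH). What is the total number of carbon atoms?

Atom tally by fragment:
  cyclopentane ring core → C:5 H:10
  (− 3 ring H displaced by substituents)
  + Br → Br:1
  + CF3 → C:1 F:3
  + COOH → C:1 H:1 O:2
Element totals:
  C: 7
  H: 8
  Br: 1
  F: 3
  O: 2

7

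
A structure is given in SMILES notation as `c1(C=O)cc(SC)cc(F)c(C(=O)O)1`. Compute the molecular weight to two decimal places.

Atom tally by fragment:
  benzene ring core → C:6 H:6
  (− 4 ring H displaced by substituents)
  + CHO → C:1 H:1 O:1
  + SCH3 → C:1 H:3 S:1
  + F → F:1
  + COOH → C:1 H:1 O:2
Element totals:
  C: 9
  H: 7
  F: 1
  O: 3
  S: 1
Molecular formula: C9H7FO3S.
  M = 9(12.011) + 7(1.008) + 18.998 + 3(15.999) + 32.06
    = 108.099 + 7.056 + 18.998 + 47.997 + 32.060 = 214.210

214.21 g/mol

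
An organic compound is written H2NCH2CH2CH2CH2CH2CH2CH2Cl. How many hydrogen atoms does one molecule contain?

16

Atom tally by fragment:
  H2NCH2 → C:1 H:4 N:1
  CH2 → C:1 H:2
  CH2 → C:1 H:2
  CH2 → C:1 H:2
  CH2 → C:1 H:2
  CH2 → C:1 H:2
  CH2Cl → C:1 H:2 Cl:1
Element totals:
  C: 7
  H: 16
  Cl: 1
  N: 1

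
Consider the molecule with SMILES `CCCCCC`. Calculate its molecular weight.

86.18 g/mol

Atom tally by fragment:
  CH3 → C:1 H:3
  CH2 → C:1 H:2
  CH2 → C:1 H:2
  CH2 → C:1 H:2
  CH2 → C:1 H:2
  CH3 → C:1 H:3
Element totals:
  C: 6
  H: 14
Molecular formula: C6H14.
  M = 6(12.011) + 14(1.008)
    = 72.066 + 14.112 = 86.178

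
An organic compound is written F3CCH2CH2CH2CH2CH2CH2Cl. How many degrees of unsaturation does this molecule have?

Atom tally by fragment:
  F3CCH2 → C:2 H:2 F:3
  CH2 → C:1 H:2
  CH2 → C:1 H:2
  CH2 → C:1 H:2
  CH2 → C:1 H:2
  CH2Cl → C:1 H:2 Cl:1
Element totals:
  C: 7
  H: 12
  Cl: 1
  F: 3
Molecular formula: C7H12ClF3.
DoU = (2C + 2 + N − H − X) / 2 = (2·7 + 2 + 0 − 12 − 4) / 2 = 0.

0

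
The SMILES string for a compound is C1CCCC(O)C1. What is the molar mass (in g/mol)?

Atom tally by fragment:
  cyclohexane ring core → C:6 H:12
  (− 1 ring H displaced by substituents)
  + OH → O:1 H:1
Element totals:
  C: 6
  H: 12
  O: 1
Molecular formula: C6H12O.
  M = 6(12.011) + 12(1.008) + 15.999
    = 72.066 + 12.096 + 15.999 = 100.161

100.16 g/mol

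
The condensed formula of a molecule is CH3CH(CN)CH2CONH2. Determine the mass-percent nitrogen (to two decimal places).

24.98%

Atom tally by fragment:
  CH3 → C:1 H:3
  CH(CN) → C:2 H:1 N:1
  CH2CONH2 → C:2 H:4 O:1 N:1
Element totals:
  C: 5
  H: 8
  N: 2
  O: 1
Molecular formula: C5H8N2O.
Molar mass = 112.132 g/mol.
Mass from N: 2 × 14.007 = 28.014 g/mol.
%N = 28.014 / 112.132 × 100 = 24.98%.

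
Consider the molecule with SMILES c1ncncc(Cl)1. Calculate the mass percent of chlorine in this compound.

Atom tally by fragment:
  pyrimidine ring core → C:4 H:4 N:2
  (− 1 ring H displaced by substituents)
  + Cl → Cl:1
Element totals:
  C: 4
  H: 3
  Cl: 1
  N: 2
Molecular formula: C4H3ClN2.
Molar mass = 114.532 g/mol.
Mass from Cl: 1 × 35.45 = 35.450 g/mol.
%Cl = 35.450 / 114.532 × 100 = 30.95%.

30.95%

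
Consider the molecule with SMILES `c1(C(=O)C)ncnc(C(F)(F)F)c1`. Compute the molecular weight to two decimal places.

190.12 g/mol

Atom tally by fragment:
  pyrimidine ring core → C:4 H:4 N:2
  (− 2 ring H displaced by substituents)
  + COCH3 → C:2 H:3 O:1
  + CF3 → C:1 F:3
Element totals:
  C: 7
  H: 5
  F: 3
  N: 2
  O: 1
Molecular formula: C7H5F3N2O.
  M = 7(12.011) + 5(1.008) + 3(18.998) + 2(14.007) + 15.999
    = 84.077 + 5.040 + 56.994 + 28.014 + 15.999 = 190.124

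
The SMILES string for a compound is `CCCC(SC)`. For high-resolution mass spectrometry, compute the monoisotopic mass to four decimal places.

104.0660

Atom tally by fragment:
  CH3 → C:1 H:3
  CH2 → C:1 H:2
  CH2 → C:1 H:2
  CH2SCH3 → C:2 H:5 S:1
Element totals:
  C: 5
  H: 12
  S: 1
Molecular formula: C5H12S.
  M = 5(12.0) + 12(1.007825) + 31.972071
    = 60.000000 + 12.093900 + 31.972071 = 104.065971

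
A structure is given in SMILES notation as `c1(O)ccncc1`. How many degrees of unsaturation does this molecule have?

Atom tally by fragment:
  pyridine ring core → C:5 H:5 N:1
  (− 1 ring H displaced by substituents)
  + OH → O:1 H:1
Element totals:
  C: 5
  H: 5
  N: 1
  O: 1
Molecular formula: C5H5NO.
DoU = (2C + 2 + N − H − X) / 2 = (2·5 + 2 + 1 − 5 − 0) / 2 = 4.

4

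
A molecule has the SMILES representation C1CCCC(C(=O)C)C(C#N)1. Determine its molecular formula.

C9H13NO

Atom tally by fragment:
  cyclohexane ring core → C:6 H:12
  (− 2 ring H displaced by substituents)
  + COCH3 → C:2 H:3 O:1
  + CN → C:1 N:1
Element totals:
  C: 9
  H: 13
  N: 1
  O: 1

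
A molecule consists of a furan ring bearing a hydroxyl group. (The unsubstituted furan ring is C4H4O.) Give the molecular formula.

C4H4O2

Atom tally by fragment:
  furan ring core → C:4 H:4 O:1
  (− 1 ring H displaced by substituents)
  + OH → O:1 H:1
Element totals:
  C: 4
  H: 4
  O: 2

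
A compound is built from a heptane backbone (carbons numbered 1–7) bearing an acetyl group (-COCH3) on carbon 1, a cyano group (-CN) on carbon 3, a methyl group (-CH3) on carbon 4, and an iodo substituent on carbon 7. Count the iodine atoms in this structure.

Atom tally by fragment:
  CH3COCH2 → C:3 H:5 O:1
  CH2 → C:1 H:2
  CH(CN) → C:2 H:1 N:1
  CH(CH3) → C:2 H:4
  CH2 → C:1 H:2
  CH2 → C:1 H:2
  CH2I → C:1 H:2 I:1
Element totals:
  C: 11
  H: 18
  I: 1
  N: 1
  O: 1

1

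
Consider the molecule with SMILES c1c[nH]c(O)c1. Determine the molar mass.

Atom tally by fragment:
  pyrrole ring core → C:4 H:5 N:1
  (− 1 ring H displaced by substituents)
  + OH → O:1 H:1
Element totals:
  C: 4
  H: 5
  N: 1
  O: 1
Molecular formula: C4H5NO.
  M = 4(12.011) + 5(1.008) + 14.007 + 15.999
    = 48.044 + 5.040 + 14.007 + 15.999 = 83.090

83.09 g/mol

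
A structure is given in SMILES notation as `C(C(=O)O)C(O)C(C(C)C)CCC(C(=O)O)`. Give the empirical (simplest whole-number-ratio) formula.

Atom tally by fragment:
  HOOCCH2 → C:2 H:3 O:2
  CH(OH) → C:1 H:2 O:1
  CH(CH(CH3)2) → C:4 H:8
  CH2 → C:1 H:2
  CH2 → C:1 H:2
  CH2COOH → C:2 H:3 O:2
Element totals:
  C: 11
  H: 20
  O: 5
Molecular formula: C11H20O5.
gcd of subscripts (11, 20, 5) = 1, so the empirical formula equals the molecular formula.

C11H20O5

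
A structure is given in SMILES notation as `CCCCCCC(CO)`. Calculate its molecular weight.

Atom tally by fragment:
  CH3 → C:1 H:3
  CH2 → C:1 H:2
  CH2 → C:1 H:2
  CH2 → C:1 H:2
  CH2 → C:1 H:2
  CH2 → C:1 H:2
  CH2CH2OH → C:2 H:5 O:1
Element totals:
  C: 8
  H: 18
  O: 1
Molecular formula: C8H18O.
  M = 8(12.011) + 18(1.008) + 15.999
    = 96.088 + 18.144 + 15.999 = 130.231

130.23 g/mol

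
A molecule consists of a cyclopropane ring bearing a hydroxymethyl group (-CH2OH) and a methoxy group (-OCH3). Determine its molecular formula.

C5H10O2

Atom tally by fragment:
  cyclopropane ring core → C:3 H:6
  (− 2 ring H displaced by substituents)
  + CH2OH → C:1 H:3 O:1
  + OCH3 → C:1 H:3 O:1
Element totals:
  C: 5
  H: 10
  O: 2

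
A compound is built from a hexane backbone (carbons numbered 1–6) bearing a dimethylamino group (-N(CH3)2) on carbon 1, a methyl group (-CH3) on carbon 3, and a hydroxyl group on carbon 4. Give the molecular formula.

C9H21NO

Atom tally by fragment:
  (CH3)2NCH2 → C:3 H:8 N:1
  CH2 → C:1 H:2
  CH(CH3) → C:2 H:4
  CH(OH) → C:1 H:2 O:1
  CH2 → C:1 H:2
  CH3 → C:1 H:3
Element totals:
  C: 9
  H: 21
  N: 1
  O: 1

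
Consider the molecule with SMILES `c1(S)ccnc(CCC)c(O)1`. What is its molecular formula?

C8H11NOS

Atom tally by fragment:
  pyridine ring core → C:5 H:5 N:1
  (− 3 ring H displaced by substituents)
  + SH → S:1 H:1
  + CH2CH2CH3 → C:3 H:7
  + OH → O:1 H:1
Element totals:
  C: 8
  H: 11
  N: 1
  O: 1
  S: 1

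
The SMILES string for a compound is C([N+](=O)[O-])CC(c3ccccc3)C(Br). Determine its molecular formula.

Atom tally by fragment:
  O2NCH2 → C:1 H:2 N:1 O:2
  CH2 → C:1 H:2
  CH(C6H5) → C:7 H:6
  CH2Br → C:1 H:2 Br:1
Element totals:
  C: 10
  H: 12
  Br: 1
  N: 1
  O: 2

C10H12BrNO2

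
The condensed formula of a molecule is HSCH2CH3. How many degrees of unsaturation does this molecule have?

0

Atom tally by fragment:
  HSCH2 → C:1 H:3 S:1
  CH3 → C:1 H:3
Element totals:
  C: 2
  H: 6
  S: 1
Molecular formula: C2H6S.
DoU = (2C + 2 + N − H − X) / 2 = (2·2 + 2 + 0 − 6 − 0) / 2 = 0.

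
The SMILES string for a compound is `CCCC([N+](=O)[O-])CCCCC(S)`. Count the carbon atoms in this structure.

9

Atom tally by fragment:
  CH3 → C:1 H:3
  CH2 → C:1 H:2
  CH2 → C:1 H:2
  CH(NO2) → C:1 H:1 N:1 O:2
  CH2 → C:1 H:2
  CH2 → C:1 H:2
  CH2 → C:1 H:2
  CH2 → C:1 H:2
  CH2SH → C:1 H:3 S:1
Element totals:
  C: 9
  H: 19
  N: 1
  O: 2
  S: 1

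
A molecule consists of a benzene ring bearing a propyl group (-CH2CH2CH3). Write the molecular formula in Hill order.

Atom tally by fragment:
  benzene ring core → C:6 H:6
  (− 1 ring H displaced by substituents)
  + CH2CH2CH3 → C:3 H:7
Element totals:
  C: 9
  H: 12

C9H12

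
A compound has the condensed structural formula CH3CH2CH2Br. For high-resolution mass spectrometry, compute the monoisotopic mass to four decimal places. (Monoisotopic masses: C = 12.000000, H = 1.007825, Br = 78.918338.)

121.9731

Atom tally by fragment:
  CH3 → C:1 H:3
  CH2 → C:1 H:2
  CH2Br → C:1 H:2 Br:1
Element totals:
  C: 3
  H: 7
  Br: 1
Molecular formula: C3H7Br.
  M = 3(12.0) + 7(1.007825) + 78.918338
    = 36.000000 + 7.054775 + 78.918338 = 121.973113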